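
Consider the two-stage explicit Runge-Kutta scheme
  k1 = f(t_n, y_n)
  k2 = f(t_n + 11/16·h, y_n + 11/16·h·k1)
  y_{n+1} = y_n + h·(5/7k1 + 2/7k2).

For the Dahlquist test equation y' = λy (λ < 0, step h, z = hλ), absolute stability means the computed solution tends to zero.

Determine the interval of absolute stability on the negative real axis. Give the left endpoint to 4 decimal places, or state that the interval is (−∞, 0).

On y'=λy, z=hλ:
  k1=λy_n ⇒ h·k1=z·y_n;  k2=λ(1+11/16z)y_n ⇒ h·k2=z(1+11/16z)y_n
  y_{n+1}/y_n = 1 + 5/7z + 2/7z(1+11/16z) = 1 + z + 11/56z²
  R(z) = 1 + z + 11/56z².

Solve |R(x)|<1 on ℝ⁻.
x=-1.52: |R|=0.0662
R=1: x+11/56x²=0 ⇒ x=−56/11=-5.0909; min R=1−1/(4·11/56)=-0.2727>−1
Confirm numerically:
  x=-4.346: |R|=0.36409 <1
  x=-3.178: |R|=0.19413 <1
  x=-2.790: |R|=0.26098 <1
  x=-5.592: |R|=1.55041 >1
  x=-5.569: |R|=1.52299 >1
So |R|<1 on (-5.0909, 0).

z∈(-5.0909,0).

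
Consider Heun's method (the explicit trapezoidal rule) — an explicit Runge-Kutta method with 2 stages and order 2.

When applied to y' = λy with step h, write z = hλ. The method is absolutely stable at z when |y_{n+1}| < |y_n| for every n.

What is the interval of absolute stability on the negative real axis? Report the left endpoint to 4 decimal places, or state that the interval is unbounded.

Set f=λy, z=hλ:
  order 2, 2-stage ⇒ R(z)=1+z+z^2/2
  (e.g. R(-0.36)=0.70480, |R|=0.70480)

Solve |R(x)|<1 on ℝ⁻.
x=-0.36: |R|=0.7048
|R(-1.4)|=0.5800 |R(-1.29)|=0.5421 |R(-0.56)|=0.5968
Bisect:
  x_lo=-2.6184 |R|=1.8096  x_hi=-0.0920 |R|=0.9122
  mid=-1.35521 |R|=0.56309 →hi
  mid=-1.98680 |R|=0.98689 →hi
  mid=-2.30259 |R|=1.34838 →lo
  mid=-2.14470 |R|=1.15517 →lo
  mid=-2.06575 |R|=1.06791 →lo
  mid=-2.02627 |R|=1.02662 →lo
  mid=-2.00654 |R|=1.00656 →lo
  mid=-1.99667 |R|=0.99667 →hi
  mid=-2.00160 |R|=1.00160 →lo
  mid=-1.99914 |R|=0.99914 →hi
  ...
  [-2.00006,-1.99991] ⇒ x*=-2.0000
Stable set (-2.0000, 0).

(-2.0000, 0).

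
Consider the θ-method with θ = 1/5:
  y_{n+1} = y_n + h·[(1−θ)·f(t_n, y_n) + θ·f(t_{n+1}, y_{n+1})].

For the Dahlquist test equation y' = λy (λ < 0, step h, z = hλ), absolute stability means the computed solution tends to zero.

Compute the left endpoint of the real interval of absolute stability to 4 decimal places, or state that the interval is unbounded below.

Set f=λy, z=hλ:
  y_{n+1} = y_n + z·[4/5·y_n + 1/5·y_{n+1}] ⇒ (1 − 1/5z)y_{n+1} = (1 + 4/5z)y_n
  Hence R(z) = (1 + 4/5z)/(1 − 1/5z).

Boundary: |R(x)|=1, x<0.
x=-0.42: |R|=0.6125
R=−1: 1+4/5x = −1+1/5x ⇒ -3/5x=2 ⇒ x=2/(-3/5)=-3.3333
Confirm numerically:
  x=-3.100: |R|=0.91358 <1
  x=-2.753: |R|=0.77544 <1
  x=-2.641: |R|=0.72818 <1
  x=-3.389: |R|=1.01991 >1
  x=-3.381: |R|=1.01706 >1
Interval (-3.3333, 0).

z* = -3.3333.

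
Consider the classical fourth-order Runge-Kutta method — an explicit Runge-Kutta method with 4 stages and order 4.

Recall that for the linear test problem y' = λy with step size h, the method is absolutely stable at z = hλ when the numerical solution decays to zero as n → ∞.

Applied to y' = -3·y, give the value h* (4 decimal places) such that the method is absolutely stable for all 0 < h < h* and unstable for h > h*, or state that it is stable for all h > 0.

With y'=λy (z=hλ):
  order 4, 4-stage ⇒ R(z)=1+z+z^2/2+z^3/6+z^4/24
  (e.g. R(-0.62)=0.53864, |R|=0.53864)

Boundary: |R(x)|=1, x<0.
x=-0.62: |R|=0.5386
|R(-1.49)|=0.2741 |R(-1.26)|=0.3054 |R(-0.64)|=0.5281
Bisect:
  x_lo=-3.5726 |R|=2.9971  x_hi=-0.2942 |R|=0.7452
  mid=-1.93339 |R|=0.31330 →hi
  mid=-2.75299 |R|=0.95238 →hi
  mid=-3.16279 |R|=1.73518 →lo
  mid=-2.95789 |R|=1.29298 →lo
  mid=-2.85544 |R|=1.11102 →lo
  mid=-2.80422 |R|=1.02891 →lo
  mid=-2.77860 |R|=0.98996 →hi
  ...
  [-2.78541,-2.78521] ⇒ x*=-2.7853
So |R|<1 on (-2.7853, 0).

(-2.7853,0); λ=-3 ⇒ h* = 0.9284.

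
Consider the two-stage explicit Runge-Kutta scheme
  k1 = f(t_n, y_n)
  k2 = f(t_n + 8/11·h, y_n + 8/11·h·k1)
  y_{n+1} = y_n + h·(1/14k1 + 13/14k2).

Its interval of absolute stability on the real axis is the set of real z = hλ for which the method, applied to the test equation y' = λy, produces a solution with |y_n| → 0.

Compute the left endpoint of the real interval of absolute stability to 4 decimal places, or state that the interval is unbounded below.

Test eqn y'=λy, z=hλ:
  k1=λy_n ⇒ h·k1=z·y_n;  k2=λ(1+8/11z)y_n ⇒ h·k2=z(1+8/11z)y_n
  y_{n+1}/y_n = 1 + 1/14z + 13/14z(1+8/11z) = 1 + z + 52/77z²
  so R(z) = 1 + z + 52/77z².

Find x<0 with |R(x)|<1.
x=-1.32: |R|=0.8567
R=1: x+52/77x²=0 ⇒ x=−77/52=-1.4808; min R=1−1/(4·52/77)=0.6298>−1
Confirm numerically:
  x=-1.176: |R|=0.75796 <1
  x=-1.161: |R|=0.74928 <1
  x=-0.705: |R|=0.63065 <1
  x=-2.014: |R|=1.72525 >1
  x=-1.542: |R|=1.06376 >1
So |R|<1 on (-1.4808, 0).

z* = -1.4808.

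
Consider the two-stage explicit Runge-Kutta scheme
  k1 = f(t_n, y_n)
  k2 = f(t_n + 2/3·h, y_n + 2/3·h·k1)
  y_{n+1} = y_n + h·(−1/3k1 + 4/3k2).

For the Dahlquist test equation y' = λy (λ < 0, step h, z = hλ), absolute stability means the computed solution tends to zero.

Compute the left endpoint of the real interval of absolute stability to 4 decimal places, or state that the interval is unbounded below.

left endpoint -1.1250.

Set f=λy, z=hλ:
  k1=λy_n ⇒ h·k1=z·y_n;  k2=λ(1+2/3z)y_n ⇒ h·k2=z(1+2/3z)y_n
  y_{n+1}/y_n = 1 − 1/3z + 4/3z(1+2/3z) = 1 + z + 8/9z²
  R(z) = 1 + z + 8/9z².

Find x<0 with |R(x)|<1.
x=-1.51: |R|=1.5168
R=1: x+8/9x²=0 ⇒ x=−9/8=-1.1250; min R=1−1/(4·8/9)=0.7188>−1
Confirm numerically:
  x=-0.862: |R|=0.79848 <1
  x=-0.577: |R|=0.71894 <1
  x=-0.511: |R|=0.72111 <1
  x=-0.473: |R|=0.72587 <1
  x=-1.481: |R|=1.46865 >1
  x=-1.464: |R|=1.44115 >1
  x=-1.434: |R|=1.39387 >1
Interval (-1.1250, 0).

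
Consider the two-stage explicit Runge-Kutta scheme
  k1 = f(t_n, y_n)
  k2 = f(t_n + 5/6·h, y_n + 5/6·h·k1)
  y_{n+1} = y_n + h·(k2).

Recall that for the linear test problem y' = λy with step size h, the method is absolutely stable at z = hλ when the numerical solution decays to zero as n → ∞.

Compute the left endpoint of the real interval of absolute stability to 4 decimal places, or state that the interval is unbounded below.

Set f=λy, z=hλ:
  k1=λy_n ⇒ h·k1=z·y_n;  k2=λ(1+5/6z)y_n ⇒ h·k2=z(1+5/6z)y_n
  y_{n+1}/y_n = 1 + z(1+5/6z) = 1 + z + 5/6z²
  so R(z) = 1 + z + 5/6z².

Find x<0 with |R(x)|<1.
x=-1.44: |R|=1.2880
R=1: x+5/6x²=0 ⇒ x=−6/5=-1.2000; min R=1−1/(4·5/6)=0.7000>−1
Confirm numerically:
  x=-0.952: |R|=0.80325 <1
  x=-0.758: |R|=0.72080 <1
  x=-0.739: |R|=0.71610 <1
  x=-1.612: |R|=1.55345 >1
  x=-1.236: |R|=1.03708 >1
So |R|<1 on (-1.2000, 0).

z* = -1.2000.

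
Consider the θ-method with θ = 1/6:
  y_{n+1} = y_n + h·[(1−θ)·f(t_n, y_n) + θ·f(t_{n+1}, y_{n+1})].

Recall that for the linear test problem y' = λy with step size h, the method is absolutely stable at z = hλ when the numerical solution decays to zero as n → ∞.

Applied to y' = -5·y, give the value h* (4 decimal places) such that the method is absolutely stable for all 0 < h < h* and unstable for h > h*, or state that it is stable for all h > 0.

Test eqn y'=λy, z=hλ:
  y_{n+1} = y_n + z·[5/6·y_n + 1/6·y_{n+1}] ⇒ (1 − 1/6z)y_{n+1} = (1 + 5/6z)y_n
  Hence R(z) = (1 + 5/6z)/(1 − 1/6z).

Boundary: |R(x)|=1, x<0.
x=-0.8: |R|=0.2941
R=−1: 1+5/6x = −1+1/6x ⇒ -2/3x=2 ⇒ x=2/(-2/3)=-3.0000
Confirm numerically:
  x=-1.769: |R|=0.36620 <1
  x=-1.723: |R|=0.33860 <1
  x=-1.692: |R|=0.31981 <1
  x=-3.558: |R|=1.23352 >1
  x=-3.325: |R|=1.13941 >1
  x=-3.031: |R|=1.01373 >1
So |R|<1 on (-3.0000, 0).

(-3.0000,0); λ=-5 ⇒ h* = (3)/5 = 0.6000.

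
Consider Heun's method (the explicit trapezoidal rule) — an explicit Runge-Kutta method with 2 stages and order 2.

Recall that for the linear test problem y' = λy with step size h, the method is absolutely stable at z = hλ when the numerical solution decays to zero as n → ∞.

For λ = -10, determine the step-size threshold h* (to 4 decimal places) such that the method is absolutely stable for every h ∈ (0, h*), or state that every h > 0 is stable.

Set f=λy, z=hλ:
  order 2, 2-stage ⇒ R(z)=1+z+z^2/2
  (e.g. R(-0.6)=0.58000, |R|=0.58000)

Need |R(x)|<1, x<0.
x=-0.6: |R|=0.5800
|R(-2.23)|=1.2565 |R(-1)|=0.5000 |R(-0.9)|=0.5050
Bisect:
  x_lo=-2.8869 |R|=2.2803  x_hi=-0.2638 |R|=0.7710
  mid=-1.57536 |R|=0.66552 →hi
  mid=-2.23115 |R|=1.25786 →lo
  mid=-1.90325 |R|=0.90793 →hi
  mid=-2.06720 |R|=1.06946 →lo
  mid=-1.98522 |R|=0.98533 →hi
  mid=-2.02621 |R|=1.02655 →lo
  mid=-2.00572 |R|=1.00573 →lo
  ...
  [-2.00011,-1.99995] ⇒ x*=-2.0000
Interval (-2.0000, 0).

(-2.0000,0); λ=-10 ⇒ h* = 0.2000.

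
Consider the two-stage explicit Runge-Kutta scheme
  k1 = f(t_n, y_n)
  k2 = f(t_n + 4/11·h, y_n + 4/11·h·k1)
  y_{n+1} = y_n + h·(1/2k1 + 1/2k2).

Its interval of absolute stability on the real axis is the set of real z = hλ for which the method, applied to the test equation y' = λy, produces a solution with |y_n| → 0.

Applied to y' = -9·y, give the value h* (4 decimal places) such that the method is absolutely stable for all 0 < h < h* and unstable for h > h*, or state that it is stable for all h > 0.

(-5.5000,0); λ=-9 ⇒ h* = (11/2)/9 = 0.6111.

With y'=λy (z=hλ):
  k1=λy_n ⇒ h·k1=z·y_n;  k2=λ(1+4/11z)y_n ⇒ h·k2=z(1+4/11z)y_n
  y_{n+1}/y_n = 1 + 1/2z + 1/2z(1+4/11z) = 1 + z + 2/11z²
  ⇒ R(z) = 1 + z + 2/11z².

Need |R(x)|<1, x<0.
x=-1.59: |R|=0.1303
R=1: x+2/11x²=0 ⇒ x=−11/2=-5.5000; min R=1−1/(4·2/11)=-0.3750>−1
Confirm numerically:
  x=-4.581: |R|=0.23456 <1
  x=-4.531: |R|=0.20172 <1
  x=-3.876: |R|=0.14448 <1
  x=-5.881: |R|=1.40739 >1
  x=-5.877: |R|=1.40284 >1
Interval (-5.5000, 0).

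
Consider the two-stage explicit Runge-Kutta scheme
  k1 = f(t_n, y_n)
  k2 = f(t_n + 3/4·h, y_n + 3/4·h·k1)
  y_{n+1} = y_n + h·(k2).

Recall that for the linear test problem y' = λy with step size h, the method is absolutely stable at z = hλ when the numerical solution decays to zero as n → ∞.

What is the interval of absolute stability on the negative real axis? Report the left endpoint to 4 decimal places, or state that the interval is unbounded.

Set f=λy, z=hλ:
  k1=λy_n ⇒ h·k1=z·y_n;  k2=λ(1+3/4z)y_n ⇒ h·k2=z(1+3/4z)y_n
  y_{n+1}/y_n = 1 + z(1+3/4z) = 1 + z + 3/4z²
  ⇒ R(z) = 1 + z + 3/4z².

Need |R(x)|<1, x<0.
x=-1.52: |R|=1.2128
R=1: x+3/4x²=0 ⇒ x=−4/3=-1.3333; min R=1−1/(4·3/4)=0.6667>−1
Confirm numerically:
  x=-1.259: |R|=0.92981 <1
  x=-0.831: |R|=0.68692 <1
  x=-0.778: |R|=0.67596 <1
  x=-0.615: |R|=0.66867 <1
  x=-1.808: |R|=1.64365 >1
  x=-1.535: |R|=1.23217 >1
Stable set (-1.3333, 0).

z∈(-1.3333,0).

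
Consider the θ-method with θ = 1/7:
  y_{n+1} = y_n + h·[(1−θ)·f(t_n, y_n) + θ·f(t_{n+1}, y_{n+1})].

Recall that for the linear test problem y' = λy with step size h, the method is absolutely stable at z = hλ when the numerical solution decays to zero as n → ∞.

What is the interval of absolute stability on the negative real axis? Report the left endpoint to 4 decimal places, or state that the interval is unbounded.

(-2.8000, 0).

On y'=λy, z=hλ:
  y_{n+1} = y_n + z·[6/7·y_n + 1/7·y_{n+1}] ⇒ (1 − 1/7z)y_{n+1} = (1 + 6/7z)y_n
  ⇒ R(z) = (1 + 6/7z)/(1 − 1/7z).

Find x<0 with |R(x)|<1.
x=-0.94: |R|=0.1713
R=−1: 1+6/7x = −1+1/7x ⇒ -5/7x=2 ⇒ x=2/(-5/7)=-2.8000
Confirm numerically:
  x=-2.686: |R|=0.94115 <1
  x=-2.594: |R|=0.89264 <1
  x=-1.963: |R|=0.53308 <1
  x=-3.312: |R|=1.24825 >1
  x=-2.949: |R|=1.07488 >1
So |R|<1 on (-2.8000, 0).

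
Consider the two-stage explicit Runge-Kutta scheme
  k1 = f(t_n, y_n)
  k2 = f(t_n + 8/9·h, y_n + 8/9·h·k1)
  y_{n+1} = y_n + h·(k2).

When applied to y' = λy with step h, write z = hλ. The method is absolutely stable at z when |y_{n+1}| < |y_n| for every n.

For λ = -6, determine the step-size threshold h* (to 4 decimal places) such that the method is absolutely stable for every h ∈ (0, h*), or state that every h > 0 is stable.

(-1.1250,0); λ=-6 ⇒ h* = (9/8)/6 = 0.1875.

With y'=λy (z=hλ):
  k1=λy_n ⇒ h·k1=z·y_n;  k2=λ(1+8/9z)y_n ⇒ h·k2=z(1+8/9z)y_n
  y_{n+1}/y_n = 1 + z(1+8/9z) = 1 + z + 8/9z²
  so R(z) = 1 + z + 8/9z².

Find x<0 with |R(x)|<1.
x=-0.72: |R|=0.7408
R=1: x+8/9x²=0 ⇒ x=−9/8=-1.1250; min R=1−1/(4·8/9)=0.7188>−1
Confirm numerically:
  x=-1.044: |R|=0.92483 <1
  x=-0.888: |R|=0.81293 <1
  x=-0.463: |R|=0.72755 <1
  x=-1.487: |R|=1.47848 >1
  x=-1.481: |R|=1.46865 >1
So |R|<1 on (-1.1250, 0).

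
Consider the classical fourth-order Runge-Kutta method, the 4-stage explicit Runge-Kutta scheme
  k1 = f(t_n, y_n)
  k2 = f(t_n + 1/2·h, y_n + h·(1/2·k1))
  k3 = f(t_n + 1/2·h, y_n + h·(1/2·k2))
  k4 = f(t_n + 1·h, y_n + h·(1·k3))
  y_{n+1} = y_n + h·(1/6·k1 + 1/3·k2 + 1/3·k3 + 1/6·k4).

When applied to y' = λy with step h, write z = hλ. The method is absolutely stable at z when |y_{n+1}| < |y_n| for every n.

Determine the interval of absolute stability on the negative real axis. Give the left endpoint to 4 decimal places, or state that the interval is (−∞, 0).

Test eqn y'=λy, z=hλ:
  order 4, 4-stage ⇒ R(z)=1+z+z^2/2+z^3/6+z^4/24
  (e.g. R(-1.09)=0.34703, |R|=0.34703)

Find x<0 with |R(x)|<1.
x=-1.09: |R|=0.3470
|R(-2.21)|=0.4270 |R(-1.93)|=0.3124 |R(-1.04)|=0.3621
Bisect:
  x_lo=-3.2001 |R|=1.8279  x_hi=-0.1858 |R|=0.8304
  mid=-1.69296 |R|=0.27367 →hi
  mid=-2.44652 |R|=0.59836 →hi
  mid=-2.82330 |R|=1.05883 →lo
  mid=-2.63491 |R|=0.79595 →hi
  mid=-2.72911 |R|=0.91854 →hi
  mid=-2.77620 |R|=0.98638 →hi
  mid=-2.79975 |R|=1.02202 →lo
  ...
  [-2.78540,-2.78522] ⇒ x*=-2.7853
Stable set (-2.7853, 0).

z∈(-2.7853,0).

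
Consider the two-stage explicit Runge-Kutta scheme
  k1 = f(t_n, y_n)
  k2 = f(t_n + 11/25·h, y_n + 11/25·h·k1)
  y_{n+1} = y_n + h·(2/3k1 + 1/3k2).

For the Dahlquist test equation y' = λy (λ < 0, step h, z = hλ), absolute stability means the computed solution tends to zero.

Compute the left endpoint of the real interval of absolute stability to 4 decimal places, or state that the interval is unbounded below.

With y'=λy (z=hλ):
  k1=λy_n ⇒ h·k1=z·y_n;  k2=λ(1+11/25z)y_n ⇒ h·k2=z(1+11/25z)y_n
  y_{n+1}/y_n = 1 + 2/3z + 1/3z(1+11/25z) = 1 + z + 11/75z²
  so R(z) = 1 + z + 11/75z².

Boundary: |R(x)|=1, x<0.
x=-1.05: |R|=0.1117
R=1: x+11/75x²=0 ⇒ x=−75/11=-6.8182; min R=1−1/(4·11/75)=-0.7045>−1
Confirm numerically:
  x=-5.916: |R|=0.21719 <1
  x=-5.861: |R|=0.17719 <1
  x=-4.376: |R|=0.56742 <1
  x=-4.040: |R|=0.64617 <1
  x=-7.398: |R|=1.62913 >1
  x=-6.968: |R|=1.15311 >1
  x=-6.876: |R|=1.05831 >1
Interval (-6.8182, 0).

left endpoint -6.8182.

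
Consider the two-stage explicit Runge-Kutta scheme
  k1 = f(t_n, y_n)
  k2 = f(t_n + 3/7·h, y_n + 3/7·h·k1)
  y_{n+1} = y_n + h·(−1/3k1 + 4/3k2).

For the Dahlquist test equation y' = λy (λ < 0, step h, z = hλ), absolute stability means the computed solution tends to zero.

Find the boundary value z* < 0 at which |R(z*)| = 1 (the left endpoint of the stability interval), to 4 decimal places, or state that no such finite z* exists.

With y'=λy (z=hλ):
  k1=λy_n ⇒ h·k1=z·y_n;  k2=λ(1+3/7z)y_n ⇒ h·k2=z(1+3/7z)y_n
  y_{n+1}/y_n = 1 − 1/3z + 4/3z(1+3/7z) = 1 + z + 4/7z²
  Hence R(z) = 1 + z + 4/7z².

Solve |R(x)|<1 on ℝ⁻.
x=-1.36: |R|=0.6969
R=1: x+4/7x²=0 ⇒ x=−7/4=-1.7500; min R=1−1/(4·4/7)=0.5625>−1
Confirm numerically:
  x=-1.300: |R|=0.66571 <1
  x=-0.987: |R|=0.56967 <1
  x=-0.809: |R|=0.56499 <1
  x=-2.102: |R|=1.42280 >1
  x=-2.082: |R|=1.39499 >1
  x=-1.844: |R|=1.09905 >1
Interval (-1.7500, 0).

z* = -1.7500.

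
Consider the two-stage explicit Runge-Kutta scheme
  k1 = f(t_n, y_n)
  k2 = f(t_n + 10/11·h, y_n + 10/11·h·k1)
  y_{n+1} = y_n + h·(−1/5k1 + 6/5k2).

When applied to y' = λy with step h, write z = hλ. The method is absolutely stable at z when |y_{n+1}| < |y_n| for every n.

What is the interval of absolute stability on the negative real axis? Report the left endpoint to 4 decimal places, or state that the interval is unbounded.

(-0.9167, 0).

Test eqn y'=λy, z=hλ:
  k1=λy_n ⇒ h·k1=z·y_n;  k2=λ(1+10/11z)y_n ⇒ h·k2=z(1+10/11z)y_n
  y_{n+1}/y_n = 1 − 1/5z + 6/5z(1+10/11z) = 1 + z + 12/11z²
  Hence R(z) = 1 + z + 12/11z².

Need |R(x)|<1, x<0.
x=-0.99: |R|=1.0792
R=1: x+12/11x²=0 ⇒ x=−11/12=-0.9167; min R=1−1/(4·12/11)=0.7708>−1
Confirm numerically:
  x=-0.863: |R|=0.94948 <1
  x=-0.714: |R|=0.84214 <1
  x=-0.656: |R|=0.81346 <1
  x=-0.521: |R|=0.77512 <1
  x=-1.464: |R|=1.87414 >1
  x=-1.239: |R|=1.43568 >1
Interval (-0.9167, 0).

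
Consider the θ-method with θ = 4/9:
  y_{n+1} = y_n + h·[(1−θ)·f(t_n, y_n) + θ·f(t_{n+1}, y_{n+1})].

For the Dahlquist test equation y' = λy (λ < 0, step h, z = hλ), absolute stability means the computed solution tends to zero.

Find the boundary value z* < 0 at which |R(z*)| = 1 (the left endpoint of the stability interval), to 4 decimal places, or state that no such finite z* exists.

z* = -18.0000.

Test eqn y'=λy, z=hλ:
  y_{n+1} = y_n + z·[5/9·y_n + 4/9·y_{n+1}] ⇒ (1 − 4/9z)y_{n+1} = (1 + 5/9z)y_n
  so R(z) = (1 + 5/9z)/(1 − 4/9z).

Find x<0 with |R(x)|<1.
x=-0.46: |R|=0.6181
R=−1: 1+5/9x = −1+4/9x ⇒ -1/9x=2 ⇒ x=2/(-1/9)=-18.0000
Confirm numerically:
  x=-17.226: |R|=0.99006 <1
  x=-14.169: |R|=0.94167 <1
  x=-10.512: |R|=0.85331 <1
  x=-9.104: |R|=0.80412 <1
  x=-18.241: |R|=1.00294 >1
  x=-18.183: |R|=1.00224 >1
  x=-18.046: |R|=1.00057 >1
Stable set (-18.0000, 0).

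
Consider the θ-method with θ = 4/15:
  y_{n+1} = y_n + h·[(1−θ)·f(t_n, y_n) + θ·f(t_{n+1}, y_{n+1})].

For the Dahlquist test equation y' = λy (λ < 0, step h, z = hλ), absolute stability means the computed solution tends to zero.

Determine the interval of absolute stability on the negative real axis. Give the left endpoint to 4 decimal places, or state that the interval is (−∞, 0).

(-4.2857, 0).

With y'=λy (z=hλ):
  y_{n+1} = y_n + z·[11/15·y_n + 4/15·y_{n+1}] ⇒ (1 − 4/15z)y_{n+1} = (1 + 11/15z)y_n
  ⇒ R(z) = (1 + 11/15z)/(1 − 4/15z).

Solve |R(x)|<1 on ℝ⁻.
x=-1.41: |R|=0.0247
R=−1: 1+11/15x = −1+4/15x ⇒ -7/15x=2 ⇒ x=2/(-7/15)=-4.2857
Confirm numerically:
  x=-4.121: |R|=0.96338 <1
  x=-2.945: |R|=0.64955 <1
  x=-2.390: |R|=0.45969 <1
  x=-4.489: |R|=1.04318 >1
  x=-4.479: |R|=1.04110 >1
So |R|<1 on (-4.2857, 0).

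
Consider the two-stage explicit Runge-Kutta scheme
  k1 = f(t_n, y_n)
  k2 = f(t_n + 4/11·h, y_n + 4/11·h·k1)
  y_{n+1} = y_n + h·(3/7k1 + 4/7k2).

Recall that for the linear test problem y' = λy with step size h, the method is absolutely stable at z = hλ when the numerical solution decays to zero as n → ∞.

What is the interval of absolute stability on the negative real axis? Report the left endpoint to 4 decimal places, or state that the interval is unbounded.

z∈(-4.8125,0).

On y'=λy, z=hλ:
  k1=λy_n ⇒ h·k1=z·y_n;  k2=λ(1+4/11z)y_n ⇒ h·k2=z(1+4/11z)y_n
  y_{n+1}/y_n = 1 + 3/7z + 4/7z(1+4/11z) = 1 + z + 16/77z²
  so R(z) = 1 + z + 16/77z².

Boundary: |R(x)|=1, x<0.
x=-0.4: |R|=0.6332
R=1: x+16/77x²=0 ⇒ x=−77/16=-4.8125; min R=1−1/(4·16/77)=-0.2031>−1
Confirm numerically:
  x=-3.574: |R|=0.08023 <1
  x=-3.400: |R|=0.00208 <1
  x=-3.117: |R|=0.09816 <1
  x=-2.626: |R|=0.19309 <1
  x=-5.404: |R|=1.66420 >1
  x=-4.995: |R|=1.18942 >1
  x=-4.859: |R|=1.04695 >1
So |R|<1 on (-4.8125, 0).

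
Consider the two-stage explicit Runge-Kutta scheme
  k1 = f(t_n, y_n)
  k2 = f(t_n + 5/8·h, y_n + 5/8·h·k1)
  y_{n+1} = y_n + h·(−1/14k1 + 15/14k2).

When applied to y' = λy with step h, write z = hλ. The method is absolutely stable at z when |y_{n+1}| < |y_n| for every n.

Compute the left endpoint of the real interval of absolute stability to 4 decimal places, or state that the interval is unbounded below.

With y'=λy (z=hλ):
  k1=λy_n ⇒ h·k1=z·y_n;  k2=λ(1+5/8z)y_n ⇒ h·k2=z(1+5/8z)y_n
  y_{n+1}/y_n = 1 − 1/14z + 15/14z(1+5/8z) = 1 + z + 75/112z²
  ⇒ R(z) = 1 + z + 75/112z².

Boundary: |R(x)|=1, x<0.
x=-1.72: |R|=1.2611
R=1: x+75/112x²=0 ⇒ x=−112/75=-1.4933; min R=1−1/(4·75/112)=0.6267>−1
Confirm numerically:
  x=-0.823: |R|=0.63057 <1
  x=-0.797: |R|=0.62836 <1
  x=-0.762: |R|=0.62682 <1
  x=-0.618: |R|=0.63775 <1
  x=-1.968: |R|=1.62554 >1
  x=-1.765: |R|=1.32109 >1
Interval (-1.4933, 0).

left endpoint -1.4933.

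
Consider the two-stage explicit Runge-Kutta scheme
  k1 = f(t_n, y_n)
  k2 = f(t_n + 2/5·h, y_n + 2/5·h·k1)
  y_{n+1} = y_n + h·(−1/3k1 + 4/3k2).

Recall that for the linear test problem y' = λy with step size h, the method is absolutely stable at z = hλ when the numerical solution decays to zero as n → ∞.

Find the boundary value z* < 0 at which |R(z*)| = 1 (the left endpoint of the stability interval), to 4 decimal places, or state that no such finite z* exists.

left endpoint -1.8750.

Set f=λy, z=hλ:
  k1=λy_n ⇒ h·k1=z·y_n;  k2=λ(1+2/5z)y_n ⇒ h·k2=z(1+2/5z)y_n
  y_{n+1}/y_n = 1 − 1/3z + 4/3z(1+2/5z) = 1 + z + 8/15z²
  so R(z) = 1 + z + 8/15z².

Boundary: |R(x)|=1, x<0.
x=-0.42: |R|=0.6741
R=1: x+8/15x²=0 ⇒ x=−15/8=-1.8750; min R=1−1/(4·8/15)=0.5312>−1
Confirm numerically:
  x=-1.468: |R|=0.68135 <1
  x=-1.440: |R|=0.66592 <1
  x=-1.033: |R|=0.53611 <1
  x=-0.868: |R|=0.53383 <1
  x=-1.971: |R|=1.10092 >1
  x=-1.926: |R|=1.05239 >1
Interval (-1.8750, 0).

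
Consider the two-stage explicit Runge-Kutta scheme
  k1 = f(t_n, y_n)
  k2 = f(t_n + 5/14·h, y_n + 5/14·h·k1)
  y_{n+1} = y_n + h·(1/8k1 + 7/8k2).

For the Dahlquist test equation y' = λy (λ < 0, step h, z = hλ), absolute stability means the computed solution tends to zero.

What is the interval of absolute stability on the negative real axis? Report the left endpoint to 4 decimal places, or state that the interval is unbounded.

Set f=λy, z=hλ:
  k1=λy_n ⇒ h·k1=z·y_n;  k2=λ(1+5/14z)y_n ⇒ h·k2=z(1+5/14z)y_n
  y_{n+1}/y_n = 1 + 1/8z + 7/8z(1+5/14z) = 1 + z + 5/16z²
  so R(z) = 1 + z + 5/16z².

Boundary: |R(x)|=1, x<0.
x=-1.62: |R|=0.2001
R=1: x+5/16x²=0 ⇒ x=−16/5=-3.2000; min R=1−1/(4·5/16)=0.2000>−1
Confirm numerically:
  x=-2.457: |R|=0.42952 <1
  x=-2.237: |R|=0.32680 <1
  x=-2.089: |R|=0.27473 <1
  x=-1.773: |R|=0.20935 <1
  x=-3.570: |R|=1.41278 >1
  x=-3.377: |R|=1.18679 >1
So |R|<1 on (-3.2000, 0).

z∈(-3.2000,0).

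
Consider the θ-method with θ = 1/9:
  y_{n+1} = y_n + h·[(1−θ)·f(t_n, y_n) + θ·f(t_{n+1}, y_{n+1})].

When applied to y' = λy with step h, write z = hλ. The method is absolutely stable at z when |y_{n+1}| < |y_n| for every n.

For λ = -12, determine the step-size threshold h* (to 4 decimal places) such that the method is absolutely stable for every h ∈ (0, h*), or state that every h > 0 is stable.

(-2.5714,0); λ=-12 ⇒ h* = (18/7)/12 = 0.2143.

Test eqn y'=λy, z=hλ:
  y_{n+1} = y_n + z·[8/9·y_n + 1/9·y_{n+1}] ⇒ (1 − 1/9z)y_{n+1} = (1 + 8/9z)y_n
  Hence R(z) = (1 + 8/9z)/(1 − 1/9z).

Need |R(x)|<1, x<0.
x=-1.14: |R|=0.0118
R=−1: 1+8/9x = −1+1/9x ⇒ -7/9x=2 ⇒ x=2/(-7/9)=-2.5714
Confirm numerically:
  x=-1.653: |R|=0.39651 <1
  x=-1.649: |R|=0.39365 <1
  x=-1.074: |R|=0.04050 <1
  x=-3.062: |R|=1.28470 >1
  x=-2.888: |R|=1.18641 >1
So |R|<1 on (-2.5714, 0).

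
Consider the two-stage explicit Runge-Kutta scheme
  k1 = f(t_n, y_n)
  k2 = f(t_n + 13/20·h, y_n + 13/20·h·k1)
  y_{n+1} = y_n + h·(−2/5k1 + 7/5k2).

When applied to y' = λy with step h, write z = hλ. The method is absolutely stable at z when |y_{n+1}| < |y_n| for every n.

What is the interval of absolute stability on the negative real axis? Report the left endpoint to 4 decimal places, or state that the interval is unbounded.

z∈(-1.0989,0).

Set f=λy, z=hλ:
  k1=λy_n ⇒ h·k1=z·y_n;  k2=λ(1+13/20z)y_n ⇒ h·k2=z(1+13/20z)y_n
  y_{n+1}/y_n = 1 − 2/5z + 7/5z(1+13/20z) = 1 + z + 91/100z²
  so R(z) = 1 + z + 91/100z².

Find x<0 with |R(x)|<1.
x=-1.63: |R|=1.7878
R=1: x+91/100x²=0 ⇒ x=−100/91=-1.0989; min R=1−1/(4·91/100)=0.7253>−1
Confirm numerically:
  x=-0.869: |R|=0.81820 <1
  x=-0.593: |R|=0.72700 <1
  x=-0.455: |R|=0.73339 <1
  x=-1.544: |R|=1.62538 >1
  x=-1.260: |R|=1.18472 >1
Stable set (-1.0989, 0).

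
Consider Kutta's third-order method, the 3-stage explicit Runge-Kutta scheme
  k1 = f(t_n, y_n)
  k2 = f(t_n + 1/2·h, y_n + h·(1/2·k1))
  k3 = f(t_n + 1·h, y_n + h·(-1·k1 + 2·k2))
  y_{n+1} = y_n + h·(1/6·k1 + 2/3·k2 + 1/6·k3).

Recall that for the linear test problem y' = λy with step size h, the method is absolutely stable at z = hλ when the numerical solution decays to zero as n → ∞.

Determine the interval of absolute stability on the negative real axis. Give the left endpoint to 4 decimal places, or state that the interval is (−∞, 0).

With y'=λy (z=hλ):
  order 3, 3-stage ⇒ R(z)=1+z+z^2/2+z^3/6
  (e.g. R(-0.89)=0.38856, |R|=0.38856)

Solve |R(x)|<1 on ℝ⁻.
x=-0.89: |R|=0.3886
|R(-2.29)|=0.6694 |R(-0.9)|=0.3835 |R(-0.6)|=0.5440
Bisect:
  x_lo=-2.9818 |R|=1.9549  x_hi=-0.2336 |R|=0.7915
  mid=-1.60773 |R|=0.00794 →hi
  mid=-2.29479 |R|=0.67584 →hi
  mid=-2.63831 |R|=1.21872 →lo
  mid=-2.46655 |R|=0.92565 →hi
  mid=-2.55243 |R|=1.06646 →lo
  mid=-2.50949 |R|=0.99466 →hi
  mid=-2.53096 |R|=1.03020 →lo
  mid=-2.52023 |R|=1.01234 →lo
  mid=-2.51486 |R|=1.00348 →lo
  ...
  [-2.51285,-2.51268] ⇒ x*=-2.5127
Stable set (-2.5127, 0).

(-2.5127, 0).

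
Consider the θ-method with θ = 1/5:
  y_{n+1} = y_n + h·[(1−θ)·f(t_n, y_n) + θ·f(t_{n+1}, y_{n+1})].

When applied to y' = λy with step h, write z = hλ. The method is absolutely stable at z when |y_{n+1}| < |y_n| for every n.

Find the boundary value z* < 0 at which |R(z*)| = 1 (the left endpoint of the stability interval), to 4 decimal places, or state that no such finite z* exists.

On y'=λy, z=hλ:
  y_{n+1} = y_n + z·[4/5·y_n + 1/5·y_{n+1}] ⇒ (1 − 1/5z)y_{n+1} = (1 + 4/5z)y_n
  R(z) = (1 + 4/5z)/(1 − 1/5z).

Boundary: |R(x)|=1, x<0.
x=-0.65: |R|=0.4248
R=−1: 1+4/5x = −1+1/5x ⇒ -3/5x=2 ⇒ x=2/(-3/5)=-3.3333
Confirm numerically:
  x=-2.896: |R|=0.83384 <1
  x=-2.883: |R|=0.82862 <1
  x=-1.491: |R|=0.14851 <1
  x=-3.813: |R|=1.16328 >1
  x=-3.761: |R|=1.14644 >1
  x=-3.727: |R|=1.13533 >1
So |R|<1 on (-3.3333, 0).

left endpoint -3.3333.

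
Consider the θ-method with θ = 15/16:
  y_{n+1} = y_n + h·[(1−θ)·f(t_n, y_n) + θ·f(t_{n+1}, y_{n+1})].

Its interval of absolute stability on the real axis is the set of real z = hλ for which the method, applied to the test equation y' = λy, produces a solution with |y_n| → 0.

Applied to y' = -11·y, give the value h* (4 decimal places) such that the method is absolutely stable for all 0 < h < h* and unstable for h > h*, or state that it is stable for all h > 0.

With y'=λy (z=hλ):
  y_{n+1} = y_n + z·[1/16·y_n + 15/16·y_{n+1}] ⇒ (1 − 15/16z)y_{n+1} = (1 + 1/16z)y_n
  so R(z) = (1 + 1/16z)/(1 − 15/16z).

Solve |R(x)|<1 on ℝ⁻.
x=-0.62: |R|=0.6079
x=-2: |R|=0.3043
x=-10: |R|=0.0361
x=-100: |R|=0.0554
θ=15/16≥1/2 ⇒ |1+1/16x|<|1−15/16x| ∀x<0 ⇒ stable on all of ℝ⁻.

unbounded; (−∞, 0). Any h>0 works for λ=-11.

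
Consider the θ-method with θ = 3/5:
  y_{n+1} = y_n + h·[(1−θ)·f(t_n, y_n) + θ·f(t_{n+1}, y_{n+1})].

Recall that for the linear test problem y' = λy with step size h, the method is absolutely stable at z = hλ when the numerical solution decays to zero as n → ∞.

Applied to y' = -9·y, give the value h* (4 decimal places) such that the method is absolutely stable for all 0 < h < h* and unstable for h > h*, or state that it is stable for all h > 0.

unbounded; (−∞, 0). Any h>0 works for λ=-9.

On y'=λy, z=hλ:
  y_{n+1} = y_n + z·[2/5·y_n + 3/5·y_{n+1}] ⇒ (1 − 3/5z)y_{n+1} = (1 + 2/5z)y_n
  R(z) = (1 + 2/5z)/(1 − 3/5z).

Boundary: |R(x)|=1, x<0.
x=-1.06: |R|=0.3521
x=-2: |R|=0.0909
x=-10: |R|=0.4286
x=-100: |R|=0.6393
θ=3/5≥1/2 ⇒ |1+2/5x|<|1−3/5x| ∀x<0 ⇒ stable on all of ℝ⁻.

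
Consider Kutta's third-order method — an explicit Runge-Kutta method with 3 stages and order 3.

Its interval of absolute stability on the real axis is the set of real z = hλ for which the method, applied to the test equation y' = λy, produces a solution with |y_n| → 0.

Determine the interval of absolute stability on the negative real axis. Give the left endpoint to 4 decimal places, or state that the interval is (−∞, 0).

With y'=λy (z=hλ):
  order 3, 3-stage ⇒ R(z)=1+z+z^2/2+z^3/6
  (e.g. R(-1.62)=-0.01639, |R|=0.01639)

Solve |R(x)|<1 on ℝ⁻.
x=-1.62: |R|=0.0164
|R(-1.78)|=0.1358 |R(-1.2)|=0.2320 |R(-0.96)|=0.3533
Bisect:
  x_lo=-3.0854 |R|=2.2209  x_hi=-0.1839 |R|=0.8320
  mid=-1.63464 |R|=0.02659 →hi
  mid=-2.36002 |R|=0.76594 →hi
  mid=-2.72271 |R|=1.38012 →lo
  mid=-2.54137 |R|=1.04768 →lo
  mid=-2.45069 |R|=0.90085 →hi
  mid=-2.49603 |R|=0.97273 →hi
  mid=-2.51870 |R|=1.00982 →lo
  mid=-2.50737 |R|=0.99118 →hi
  ...
  [-2.51286,-2.51268] ⇒ x*=-2.5127
Interval (-2.5127, 0).

z∈(-2.5127,0).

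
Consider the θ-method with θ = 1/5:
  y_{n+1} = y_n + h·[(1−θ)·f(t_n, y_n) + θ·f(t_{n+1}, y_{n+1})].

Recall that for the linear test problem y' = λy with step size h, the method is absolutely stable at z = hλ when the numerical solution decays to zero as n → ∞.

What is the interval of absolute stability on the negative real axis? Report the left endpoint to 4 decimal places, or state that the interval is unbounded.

Test eqn y'=λy, z=hλ:
  y_{n+1} = y_n + z·[4/5·y_n + 1/5·y_{n+1}] ⇒ (1 − 1/5z)y_{n+1} = (1 + 4/5z)y_n
  R(z) = (1 + 4/5z)/(1 − 1/5z).

Need |R(x)|<1, x<0.
x=-0.92: |R|=0.2230
R=−1: 1+4/5x = −1+1/5x ⇒ -3/5x=2 ⇒ x=2/(-3/5)=-3.3333
Confirm numerically:
  x=-2.691: |R|=0.74945 <1
  x=-2.599: |R|=0.71009 <1
  x=-1.582: |R|=0.20176 <1
  x=-3.878: |R|=1.18405 >1
  x=-3.469: |R|=1.04806 >1
Interval (-3.3333, 0).

(-3.3333, 0).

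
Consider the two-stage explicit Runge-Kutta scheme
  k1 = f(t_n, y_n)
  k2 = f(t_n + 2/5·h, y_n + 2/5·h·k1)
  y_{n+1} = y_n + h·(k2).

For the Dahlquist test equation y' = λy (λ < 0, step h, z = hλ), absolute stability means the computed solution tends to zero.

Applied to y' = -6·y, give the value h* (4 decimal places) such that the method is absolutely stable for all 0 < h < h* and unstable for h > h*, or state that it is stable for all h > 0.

(-2.5000,0); λ=-6 ⇒ h* = (5/2)/6 = 0.4167.

With y'=λy (z=hλ):
  k1=λy_n ⇒ h·k1=z·y_n;  k2=λ(1+2/5z)y_n ⇒ h·k2=z(1+2/5z)y_n
  y_{n+1}/y_n = 1 + z(1+2/5z) = 1 + z + 2/5z²
  R(z) = 1 + z + 2/5z².

Solve |R(x)|<1 on ℝ⁻.
x=-0.54: |R|=0.5766
R=1: x+2/5x²=0 ⇒ x=−5/2=-2.5000; min R=1−1/(4·2/5)=0.3750>−1
Confirm numerically:
  x=-2.401: |R|=0.90492 <1
  x=-2.099: |R|=0.66332 <1
  x=-1.436: |R|=0.38884 <1
  x=-2.997: |R|=1.59580 >1
  x=-2.791: |R|=1.32487 >1
  x=-2.740: |R|=1.26304 >1
So |R|<1 on (-2.5000, 0).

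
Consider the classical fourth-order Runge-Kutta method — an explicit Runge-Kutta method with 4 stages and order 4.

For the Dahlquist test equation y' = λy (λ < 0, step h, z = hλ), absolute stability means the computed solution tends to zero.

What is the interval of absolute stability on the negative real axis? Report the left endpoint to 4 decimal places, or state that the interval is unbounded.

(-2.7853, 0).

Set f=λy, z=hλ:
  order 4, 4-stage ⇒ R(z)=1+z+z^2/2+z^3/6+z^4/24
  (e.g. R(-1.51)=0.27284, |R|=0.27284)

Need |R(x)|<1, x<0.
x=-1.51: |R|=0.2728
|R(-2.68)|=0.8525 |R(-2.56)|=0.7102 |R(-1.51)|=0.2728
Bisect:
  x_lo=-3.1854 |R|=1.7910  x_hi=-0.0740 |R|=0.9287
  mid=-1.62972 |R|=0.27078 →hi
  mid=-2.40757 |R|=0.56468 →hi
  mid=-2.79650 |R|=1.01703 →lo
  mid=-2.60204 |R|=0.75708 →hi
  mid=-2.69927 |R|=0.87786 →hi
  mid=-2.74788 |R|=0.94505 →hi
  mid=-2.77219 |R|=0.98042 →hi
  ...
  [-2.78529,-2.78510] ⇒ x*=-2.7853
Interval (-2.7853, 0).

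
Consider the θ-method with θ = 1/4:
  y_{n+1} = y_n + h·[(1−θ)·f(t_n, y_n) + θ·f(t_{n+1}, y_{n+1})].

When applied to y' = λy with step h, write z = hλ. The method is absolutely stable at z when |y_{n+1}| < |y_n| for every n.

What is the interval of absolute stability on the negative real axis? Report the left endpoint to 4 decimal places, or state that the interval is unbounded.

z∈(-4.0000,0).

Test eqn y'=λy, z=hλ:
  y_{n+1} = y_n + z·[3/4·y_n + 1/4·y_{n+1}] ⇒ (1 − 1/4z)y_{n+1} = (1 + 3/4z)y_n
  R(z) = (1 + 3/4z)/(1 − 1/4z).

Solve |R(x)|<1 on ℝ⁻.
x=-1.72: |R|=0.2028
R=−1: 1+3/4x = −1+1/4x ⇒ -1/2x=2 ⇒ x=2/(-1/2)=-4.0000
Confirm numerically:
  x=-3.335: |R|=0.81868 <1
  x=-2.741: |R|=0.62646 <1
  x=-2.233: |R|=0.43302 <1
  x=-2.225: |R|=0.42972 <1
  x=-4.556: |R|=1.12997 >1
  x=-4.471: |R|=1.11120 >1
  x=-4.232: |R|=1.05637 >1
Stable set (-4.0000, 0).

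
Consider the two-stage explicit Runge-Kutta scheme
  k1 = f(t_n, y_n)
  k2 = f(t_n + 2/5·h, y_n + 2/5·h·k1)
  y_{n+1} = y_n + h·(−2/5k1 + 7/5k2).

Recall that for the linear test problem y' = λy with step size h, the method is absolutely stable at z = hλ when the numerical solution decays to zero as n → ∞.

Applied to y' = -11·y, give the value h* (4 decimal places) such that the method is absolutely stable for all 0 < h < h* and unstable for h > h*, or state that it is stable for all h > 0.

With y'=λy (z=hλ):
  k1=λy_n ⇒ h·k1=z·y_n;  k2=λ(1+2/5z)y_n ⇒ h·k2=z(1+2/5z)y_n
  y_{n+1}/y_n = 1 − 2/5z + 7/5z(1+2/5z) = 1 + z + 14/25z²
  so R(z) = 1 + z + 14/25z².

Solve |R(x)|<1 on ℝ⁻.
x=-0.98: |R|=0.5578
R=1: x+14/25x²=0 ⇒ x=−25/14=-1.7857; min R=1−1/(4·14/25)=0.5536>−1
Confirm numerically:
  x=-1.556: |R|=0.79984 <1
  x=-1.411: |R|=0.70392 <1
  x=-1.395: |R|=0.69477 <1
  x=-1.057: |R|=0.56866 <1
  x=-2.248: |R|=1.58196 >1
  x=-1.918: |R|=1.14209 >1
  x=-1.828: |R|=1.04329 >1
So |R|<1 on (-1.7857, 0).

(-1.7857,0); λ=-11 ⇒ h* = (25/14)/11 = 0.1623.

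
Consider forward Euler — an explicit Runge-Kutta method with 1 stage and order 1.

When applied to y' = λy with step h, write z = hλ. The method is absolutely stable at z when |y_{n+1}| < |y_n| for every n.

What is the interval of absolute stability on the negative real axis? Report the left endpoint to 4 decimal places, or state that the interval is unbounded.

z∈(-2.0000,0).

Set f=λy, z=hλ:
  order 1, 1-stage ⇒ R(z)=1+z
  (e.g. R(-0.55)=0.45000, |R|=0.45000)

Solve |R(x)|<1 on ℝ⁻.
x=-0.55: |R|=0.4500
|R(-2.2)|=1.2000 |R(-1.29)|=0.2900 |R(-1.18)|=0.1800
Bisect:
  x_lo=-2.3318 |R|=1.3318  x_hi=-0.1423 |R|=0.8577
  mid=-1.23708 |R|=0.23708 →hi
  mid=-1.78446 |R|=0.78446 →hi
  mid=-2.05815 |R|=1.05815 →lo
  mid=-1.92131 |R|=0.92131 →hi
  mid=-1.98973 |R|=0.98973 →hi
  mid=-2.02394 |R|=1.02394 →lo
  mid=-2.00684 |R|=1.00684 →lo
  ...
  [-2.00002,-1.99989] ⇒ x*=-2.0000
So |R|<1 on (-2.0000, 0).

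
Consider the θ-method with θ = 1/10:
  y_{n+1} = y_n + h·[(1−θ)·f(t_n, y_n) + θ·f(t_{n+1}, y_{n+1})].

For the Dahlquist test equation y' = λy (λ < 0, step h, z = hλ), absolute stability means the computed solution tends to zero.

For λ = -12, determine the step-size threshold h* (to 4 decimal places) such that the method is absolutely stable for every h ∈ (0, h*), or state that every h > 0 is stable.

With y'=λy (z=hλ):
  y_{n+1} = y_n + z·[9/10·y_n + 1/10·y_{n+1}] ⇒ (1 − 1/10z)y_{n+1} = (1 + 9/10z)y_n
  so R(z) = (1 + 9/10z)/(1 − 1/10z).

Solve |R(x)|<1 on ℝ⁻.
x=-0.37: |R|=0.6432
R=−1: 1+9/10x = −1+1/10x ⇒ -4/5x=2 ⇒ x=2/(-4/5)=-2.5000
Confirm numerically:
  x=-2.161: |R|=0.77699 <1
  x=-1.637: |R|=0.40672 <1
  x=-1.193: |R|=0.06584 <1
  x=-1.000: |R|=0.09091 <1
  x=-3.049: |R|=1.33658 >1
  x=-2.605: |R|=1.06664 >1
Interval (-2.5000, 0).

(-2.5000,0); λ=-12 ⇒ h* = (5/2)/12 = 0.2083.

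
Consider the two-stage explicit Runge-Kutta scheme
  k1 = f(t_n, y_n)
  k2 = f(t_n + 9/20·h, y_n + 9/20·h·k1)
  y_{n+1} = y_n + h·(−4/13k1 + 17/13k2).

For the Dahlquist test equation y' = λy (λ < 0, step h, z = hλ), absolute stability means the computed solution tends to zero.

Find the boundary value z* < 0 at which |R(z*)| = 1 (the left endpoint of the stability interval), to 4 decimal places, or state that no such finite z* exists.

Test eqn y'=λy, z=hλ:
  k1=λy_n ⇒ h·k1=z·y_n;  k2=λ(1+9/20z)y_n ⇒ h·k2=z(1+9/20z)y_n
  y_{n+1}/y_n = 1 − 4/13z + 17/13z(1+9/20z) = 1 + z + 153/260z²
  R(z) = 1 + z + 153/260z².

Find x<0 with |R(x)|<1.
x=-0.64: |R|=0.6010
R=1: x+153/260x²=0 ⇒ x=−260/153=-1.6993; min R=1−1/(4·153/260)=0.5752>−1
Confirm numerically:
  x=-1.618: |R|=0.92255 <1
  x=-1.384: |R|=0.74317 <1
  x=-1.309: |R|=0.69932 <1
  x=-2.264: |R|=1.75227 >1
  x=-2.127: |R|=1.53528 >1
  x=-1.768: |R|=1.07143 >1
Interval (-1.6993, 0).

z* = -1.6993.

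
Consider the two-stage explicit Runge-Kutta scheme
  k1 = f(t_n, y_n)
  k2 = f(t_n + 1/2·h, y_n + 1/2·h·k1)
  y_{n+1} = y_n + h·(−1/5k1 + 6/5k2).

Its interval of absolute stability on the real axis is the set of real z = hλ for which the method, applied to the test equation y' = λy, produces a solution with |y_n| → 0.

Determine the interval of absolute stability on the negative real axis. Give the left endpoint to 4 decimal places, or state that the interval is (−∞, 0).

Test eqn y'=λy, z=hλ:
  k1=λy_n ⇒ h·k1=z·y_n;  k2=λ(1+1/2z)y_n ⇒ h·k2=z(1+1/2z)y_n
  y_{n+1}/y_n = 1 − 1/5z + 6/5z(1+1/2z) = 1 + z + 3/5z²
  so R(z) = 1 + z + 3/5z².

Boundary: |R(x)|=1, x<0.
x=-0.89: |R|=0.5853
R=1: x+3/5x²=0 ⇒ x=−5/3=-1.6667; min R=1−1/(4·3/5)=0.5833>−1
Confirm numerically:
  x=-1.266: |R|=0.69565 <1
  x=-0.819: |R|=0.58346 <1
  x=-0.790: |R|=0.58446 <1
  x=-2.256: |R|=1.79772 >1
  x=-2.201: |R|=1.70564 >1
  x=-1.760: |R|=1.09856 >1
Interval (-1.6667, 0).

(-1.6667, 0).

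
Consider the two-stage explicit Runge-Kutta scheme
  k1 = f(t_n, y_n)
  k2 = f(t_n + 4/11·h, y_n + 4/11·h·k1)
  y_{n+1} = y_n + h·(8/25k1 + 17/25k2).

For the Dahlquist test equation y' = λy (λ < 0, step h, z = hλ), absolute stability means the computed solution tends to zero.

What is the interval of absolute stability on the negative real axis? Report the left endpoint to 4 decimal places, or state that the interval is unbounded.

With y'=λy (z=hλ):
  k1=λy_n ⇒ h·k1=z·y_n;  k2=λ(1+4/11z)y_n ⇒ h·k2=z(1+4/11z)y_n
  y_{n+1}/y_n = 1 + 8/25z + 17/25z(1+4/11z) = 1 + z + 68/275z²
  so R(z) = 1 + z + 68/275z².

Need |R(x)|<1, x<0.
x=-1.02: |R|=0.2373
R=1: x+68/275x²=0 ⇒ x=−275/68=-4.0441; min R=1−1/(4·68/275)=-0.0110>−1
Confirm numerically:
  x=-3.705: |R|=0.68932 <1
  x=-2.824: |R|=0.14799 <1
  x=-2.575: |R|=0.06457 <1
  x=-4.326: |R|=1.30153 >1
  x=-4.262: |R|=1.22962 >1
  x=-4.081: |R|=1.03722 >1
Stable set (-4.0441, 0).

z∈(-4.0441,0).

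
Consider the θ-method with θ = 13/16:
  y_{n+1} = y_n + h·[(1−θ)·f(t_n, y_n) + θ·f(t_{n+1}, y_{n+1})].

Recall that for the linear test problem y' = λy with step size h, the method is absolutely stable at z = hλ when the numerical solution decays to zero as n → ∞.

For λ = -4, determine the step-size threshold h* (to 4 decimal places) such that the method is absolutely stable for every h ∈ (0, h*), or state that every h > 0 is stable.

interval (−∞, 0). Any h>0 works for λ=-4.

On y'=λy, z=hλ:
  y_{n+1} = y_n + z·[3/16·y_n + 13/16·y_{n+1}] ⇒ (1 − 13/16z)y_{n+1} = (1 + 3/16z)y_n
  Hence R(z) = (1 + 3/16z)/(1 − 13/16z).

Need |R(x)|<1, x<0.
x=-0.58: |R|=0.6058
x=-2: |R|=0.2381
x=-10: |R|=0.0959
x=-100: |R|=0.2158
θ=13/16≥1/2 ⇒ |1+3/16x|<|1−13/16x| ∀x<0 ⇒ interval (−∞,0).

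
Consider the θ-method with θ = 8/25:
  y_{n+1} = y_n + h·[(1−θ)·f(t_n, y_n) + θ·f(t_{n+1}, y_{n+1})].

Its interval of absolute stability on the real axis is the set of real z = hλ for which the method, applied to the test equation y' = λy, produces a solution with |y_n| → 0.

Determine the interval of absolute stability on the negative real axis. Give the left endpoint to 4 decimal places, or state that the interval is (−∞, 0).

(-5.5556, 0).

With y'=λy (z=hλ):
  y_{n+1} = y_n + z·[17/25·y_n + 8/25·y_{n+1}] ⇒ (1 − 8/25z)y_{n+1} = (1 + 17/25z)y_n
  ⇒ R(z) = (1 + 17/25z)/(1 − 8/25z).

Find x<0 with |R(x)|<1.
x=-0.71: |R|=0.4214
R=−1: 1+17/25x = −1+8/25x ⇒ -9/25x=2 ⇒ x=2/(-9/25)=-5.5556
Confirm numerically:
  x=-4.815: |R|=0.89507 <1
  x=-4.690: |R|=0.87540 <1
  x=-4.231: |R|=0.79743 <1
  x=-3.970: |R|=0.74859 <1
  x=-6.148: |R|=1.07188 >1
  x=-6.119: |R|=1.06857 >1
  x=-5.776: |R|=1.02786 >1
Stable set (-5.5556, 0).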